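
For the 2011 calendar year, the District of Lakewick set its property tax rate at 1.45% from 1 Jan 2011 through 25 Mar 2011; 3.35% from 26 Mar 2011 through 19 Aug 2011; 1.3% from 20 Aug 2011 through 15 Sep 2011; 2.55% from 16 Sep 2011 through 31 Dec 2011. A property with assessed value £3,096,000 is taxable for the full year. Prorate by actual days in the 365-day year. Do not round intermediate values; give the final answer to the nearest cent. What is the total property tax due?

1 Jan – 25 Mar 2011: 84 days at 1.45% → £3,096,000 × 1.45% × 84/365 = £10,331.3096
26 Mar – 19 Aug 2011: 147 days at 3.35% → £3,096,000 × 3.35% × 147/365 = £41,770.5534
20 Aug – 15 Sep 2011: 27 days at 1.3% → £3,096,000 × 1.3% × 27/365 = £2,977.2493
16 Sep – 31 Dec 2011: 107 days at 2.55% → £3,096,000 × 2.55% × 107/365 = £23,143.6603
Total = £78,222.7726

£78,222.77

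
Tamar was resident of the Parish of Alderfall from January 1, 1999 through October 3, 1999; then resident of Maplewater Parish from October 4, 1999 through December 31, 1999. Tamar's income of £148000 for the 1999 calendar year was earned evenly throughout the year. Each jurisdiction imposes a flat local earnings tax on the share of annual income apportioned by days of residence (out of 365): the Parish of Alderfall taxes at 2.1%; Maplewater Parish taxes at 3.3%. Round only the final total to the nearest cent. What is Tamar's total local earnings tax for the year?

£3541.05

The Parish of Alderfall, January 1 – October 3, 1999: 276 days → £148000 × 2.1% × 276/365 = £2350.1589
Maplewater Parish, October 4 – December 31, 1999: 89 days → £148000 × 3.3% × 89/365 = £1190.8932
Total = £3541.0521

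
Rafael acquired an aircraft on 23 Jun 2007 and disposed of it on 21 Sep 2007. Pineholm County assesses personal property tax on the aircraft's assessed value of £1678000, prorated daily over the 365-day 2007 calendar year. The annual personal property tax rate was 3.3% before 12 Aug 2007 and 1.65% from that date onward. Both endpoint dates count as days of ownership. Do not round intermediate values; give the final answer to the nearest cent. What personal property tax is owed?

£10695.53

23 Jun – 11 Aug 2007: 50 days at 3.3% → £1678000 × 3.3% × 50/365 = £7585.4795
12 Aug – 21 Sep 2007: 41 days at 1.65% → £1678000 × 1.65% × 41/365 = £3110.0466
Total = £10695.5260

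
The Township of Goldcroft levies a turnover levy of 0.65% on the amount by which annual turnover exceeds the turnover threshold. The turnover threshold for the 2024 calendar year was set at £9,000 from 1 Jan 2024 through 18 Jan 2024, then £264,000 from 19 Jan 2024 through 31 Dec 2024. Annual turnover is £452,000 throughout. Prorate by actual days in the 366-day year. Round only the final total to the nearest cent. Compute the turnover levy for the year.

1 Jan – 18 Jan 2024: 18 days, exemption £9,000 → (£452,000 − £9,000) × 0.65% × 18/366 = £141.6148
19 Jan – 31 Dec 2024: 348 days, exemption £264,000 → (£452,000 − £264,000) × 0.65% × 348/366 = £1,161.9016
Total = £1,303.5164

£1,303.52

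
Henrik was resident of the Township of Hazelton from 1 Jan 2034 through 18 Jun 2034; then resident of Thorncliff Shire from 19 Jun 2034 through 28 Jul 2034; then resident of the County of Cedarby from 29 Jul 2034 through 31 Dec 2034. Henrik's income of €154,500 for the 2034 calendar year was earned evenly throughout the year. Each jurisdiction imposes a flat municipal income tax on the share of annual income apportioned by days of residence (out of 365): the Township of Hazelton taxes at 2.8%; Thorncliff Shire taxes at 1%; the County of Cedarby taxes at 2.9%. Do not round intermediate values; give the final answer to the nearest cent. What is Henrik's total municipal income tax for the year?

The Township of Hazelton, 1 Jan – 18 Jun 2034: 169 days → €154,500 × 2.8% × 169/365 = €2,002.9973
Thorncliff Shire, 19 Jun – 28 Jul 2034: 40 days → €154,500 × 1% × 40/365 = €169.3151
The County of Cedarby, 29 Jul – 31 Dec 2034: 156 days → €154,500 × 2.9% × 156/365 = €1,914.9534
Total = €4,087.2658

€4,087.27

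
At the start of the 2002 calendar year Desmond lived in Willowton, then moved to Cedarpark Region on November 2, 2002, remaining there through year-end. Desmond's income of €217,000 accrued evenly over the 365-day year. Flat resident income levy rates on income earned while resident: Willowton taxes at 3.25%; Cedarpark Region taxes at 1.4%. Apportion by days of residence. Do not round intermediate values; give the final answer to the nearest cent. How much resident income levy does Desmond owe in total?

€6,392.58

Willowton, January 1 – November 1, 2002: 305 days → €217,000 × 3.25% × 305/365 = €5,893.1849
Cedarpark Region, November 2 – December 31, 2002: 60 days → €217,000 × 1.4% × 60/365 = €499.3973
Total = €6,392.5822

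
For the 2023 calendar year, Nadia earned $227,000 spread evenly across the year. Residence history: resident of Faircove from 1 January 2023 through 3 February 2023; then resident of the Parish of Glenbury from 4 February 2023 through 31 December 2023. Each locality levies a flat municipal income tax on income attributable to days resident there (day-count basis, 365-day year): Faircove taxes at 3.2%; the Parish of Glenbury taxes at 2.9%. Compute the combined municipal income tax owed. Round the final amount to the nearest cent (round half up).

Faircove, 1 January – 3 February 2023: 34 days → $227,000 × 3.2% × 34/365 = $676.6466
The Parish of Glenbury, 4 February – 31 December 2023: 331 days → $227,000 × 2.9% × 331/365 = $5,969.7890
Total = $6,646.4356

$6,646.44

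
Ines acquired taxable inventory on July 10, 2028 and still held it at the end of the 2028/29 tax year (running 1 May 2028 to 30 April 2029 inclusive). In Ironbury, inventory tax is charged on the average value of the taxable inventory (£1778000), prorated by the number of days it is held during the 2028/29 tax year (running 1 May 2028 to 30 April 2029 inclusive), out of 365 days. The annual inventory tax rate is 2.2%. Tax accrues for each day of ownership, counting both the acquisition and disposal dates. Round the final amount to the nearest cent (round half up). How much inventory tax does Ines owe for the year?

Days held (July 10, 2028 – April 30, 2029): 295 out of 365
Tax = £1778000 × 2.2% × 295/365 = £31614.3014

£31614.30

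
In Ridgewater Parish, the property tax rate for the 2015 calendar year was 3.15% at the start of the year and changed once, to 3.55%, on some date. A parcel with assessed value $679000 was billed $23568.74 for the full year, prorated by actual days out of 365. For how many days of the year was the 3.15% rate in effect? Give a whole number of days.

Let d = days at the first rate; then 365 − d days at the second rate.
$679000 × [3.15%·d + 3.55%·(365−d)] / 365 = $23568.74
Solving gives d = 72, so the new rate took effect on 14 March 2015.

72 days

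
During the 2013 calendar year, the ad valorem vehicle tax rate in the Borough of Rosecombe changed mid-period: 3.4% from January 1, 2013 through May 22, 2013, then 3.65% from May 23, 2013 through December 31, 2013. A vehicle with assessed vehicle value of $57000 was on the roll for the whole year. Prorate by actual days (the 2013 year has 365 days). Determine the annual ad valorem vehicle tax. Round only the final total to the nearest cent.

January 1 – May 22, 2013: 142 days at 3.4% → $57000 × 3.4% × 142/365 = $753.9616
May 23 – December 31, 2013: 223 days at 3.65% → $57000 × 3.65% × 223/365 = $1271.1000
Total = $2025.0616

$2025.06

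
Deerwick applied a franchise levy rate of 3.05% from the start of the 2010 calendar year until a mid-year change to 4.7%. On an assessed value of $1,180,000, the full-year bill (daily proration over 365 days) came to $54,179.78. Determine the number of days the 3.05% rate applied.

Let d = days at the first rate; then 365 − d days at the second rate.
$1,180,000 × [3.05%·d + 4.7%·(365−d)] / 365 = $54,179.78
Solving gives d = 24, so the new rate took effect on 25 Jan 2010.

24 days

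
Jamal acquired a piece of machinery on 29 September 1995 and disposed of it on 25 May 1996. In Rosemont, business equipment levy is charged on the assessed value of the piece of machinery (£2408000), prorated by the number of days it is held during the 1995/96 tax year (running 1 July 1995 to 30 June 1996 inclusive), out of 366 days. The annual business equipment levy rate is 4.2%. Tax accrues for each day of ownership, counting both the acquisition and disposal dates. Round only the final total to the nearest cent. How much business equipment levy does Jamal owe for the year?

£66318.69

Days held (29 September 1995 – 25 May 1996): 240 out of 366
Tax = £2408000 × 4.2% × 240/366 = £66318.6885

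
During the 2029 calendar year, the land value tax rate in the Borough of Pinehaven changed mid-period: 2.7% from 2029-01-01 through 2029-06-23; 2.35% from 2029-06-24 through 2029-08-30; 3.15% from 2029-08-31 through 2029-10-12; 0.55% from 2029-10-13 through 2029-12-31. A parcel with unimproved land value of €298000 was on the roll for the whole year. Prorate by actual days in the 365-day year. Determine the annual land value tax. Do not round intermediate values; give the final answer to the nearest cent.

2029-01-01 to 2029-06-23: 174 days at 2.7% → €298000 × 2.7% × 174/365 = €3835.6274
2029-06-24 to 2029-08-30: 68 days at 2.35% → €298000 × 2.35% × 68/365 = €1304.6685
2029-08-31 to 2029-10-12: 43 days at 3.15% → €298000 × 3.15% × 43/365 = €1105.8658
2029-10-13 to 2029-12-31: 80 days at 0.55% → €298000 × 0.55% × 80/365 = €359.2329
Total = €6605.3945

€6605.39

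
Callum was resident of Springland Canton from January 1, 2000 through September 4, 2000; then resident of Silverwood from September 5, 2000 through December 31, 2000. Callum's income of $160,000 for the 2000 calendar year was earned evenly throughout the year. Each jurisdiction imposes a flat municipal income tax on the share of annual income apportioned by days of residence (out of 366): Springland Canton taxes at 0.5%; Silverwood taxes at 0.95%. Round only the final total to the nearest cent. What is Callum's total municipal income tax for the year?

$1,032.13

Springland Canton, January 1 – September 4, 2000: 248 days → $160,000 × 0.5% × 248/366 = $542.0765
Silverwood, September 5 – December 31, 2000: 118 days → $160,000 × 0.95% × 118/366 = $490.0546
Total = $1,032.1311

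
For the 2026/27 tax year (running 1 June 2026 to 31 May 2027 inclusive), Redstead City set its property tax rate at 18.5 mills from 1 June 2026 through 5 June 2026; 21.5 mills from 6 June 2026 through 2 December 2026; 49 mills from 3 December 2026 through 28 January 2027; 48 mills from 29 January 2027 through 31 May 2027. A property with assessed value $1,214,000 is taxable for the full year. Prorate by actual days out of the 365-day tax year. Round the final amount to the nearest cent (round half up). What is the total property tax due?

1 June – 5 June 2026: 5 days at 18.5 mills → $1,214,000 × 1.85% × 5/365 = $307.6575
6 June – 2 December 2026: 180 days at 21.5 mills → $1,214,000 × 2.15% × 180/365 = $12,871.7260
3 December 2026 – 28 January 2027: 57 days at 49 mills → $1,214,000 × 4.9% × 57/365 = $9,289.5945
29 January – 31 May 2027: 123 days at 48 mills → $1,214,000 × 4.8% × 123/365 = $19,636.8658
Total = $42,105.8438

$42,105.84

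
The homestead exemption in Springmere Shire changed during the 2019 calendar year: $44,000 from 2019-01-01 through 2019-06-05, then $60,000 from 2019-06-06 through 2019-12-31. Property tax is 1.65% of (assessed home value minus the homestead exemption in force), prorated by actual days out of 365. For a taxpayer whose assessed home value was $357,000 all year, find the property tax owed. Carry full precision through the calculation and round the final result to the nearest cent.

2019-01-01 to 2019-06-05: 156 days, exemption $44,000 → ($357,000 − $44,000) × 1.65% × 156/365 = $2,207.2932
2019-06-06 to 2019-12-31: 209 days, exemption $60,000 → ($357,000 − $60,000) × 1.65% × 209/365 = $2,806.0397
Total = $5,013.3329

$5,013.33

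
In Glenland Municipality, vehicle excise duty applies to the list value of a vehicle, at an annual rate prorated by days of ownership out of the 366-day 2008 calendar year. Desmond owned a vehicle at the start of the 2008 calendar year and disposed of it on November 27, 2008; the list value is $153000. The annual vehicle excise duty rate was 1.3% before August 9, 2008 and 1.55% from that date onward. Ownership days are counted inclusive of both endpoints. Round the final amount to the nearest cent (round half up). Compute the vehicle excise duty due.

$1920.23

January 1 – August 8, 2008: 221 days at 1.3% → $153000 × 1.3% × 221/366 = $1201.0082
August 9 – November 27, 2008: 111 days at 1.55% → $153000 × 1.55% × 111/366 = $719.2254
Total = $1920.2336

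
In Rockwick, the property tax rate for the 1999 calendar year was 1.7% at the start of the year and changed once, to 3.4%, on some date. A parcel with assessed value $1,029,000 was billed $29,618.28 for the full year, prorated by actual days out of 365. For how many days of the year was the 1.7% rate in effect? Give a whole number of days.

112 days

Let d = days at the first rate; then 365 − d days at the second rate.
$1,029,000 × [1.7%·d + 3.4%·(365−d)] / 365 = $29,618.28
Solving gives d = 112, so the new rate took effect on 23 Apr 1999.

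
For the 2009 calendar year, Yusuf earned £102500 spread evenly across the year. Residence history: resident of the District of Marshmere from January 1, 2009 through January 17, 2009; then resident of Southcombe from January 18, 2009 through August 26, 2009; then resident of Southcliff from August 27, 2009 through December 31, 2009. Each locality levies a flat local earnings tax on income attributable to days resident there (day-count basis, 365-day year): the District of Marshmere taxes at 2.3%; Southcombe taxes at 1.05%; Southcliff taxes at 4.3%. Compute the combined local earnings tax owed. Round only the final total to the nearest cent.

The District of Marshmere, January 1 – January 17, 2009: 17 days → £102500 × 2.3% × 17/365 = £109.8014
Southcombe, January 18 – August 26, 2009: 221 days → £102500 × 1.05% × 221/365 = £651.6473
Southcliff, August 27 – December 31, 2009: 127 days → £102500 × 4.3% × 127/365 = £1533.5685
Total = £2295.0171

£2295.02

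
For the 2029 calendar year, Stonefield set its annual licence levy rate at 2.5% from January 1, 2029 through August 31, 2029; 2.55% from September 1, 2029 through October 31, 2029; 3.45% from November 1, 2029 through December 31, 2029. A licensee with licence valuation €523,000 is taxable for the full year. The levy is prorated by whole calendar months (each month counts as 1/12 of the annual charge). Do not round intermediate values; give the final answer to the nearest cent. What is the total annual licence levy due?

January 1 – August 31, 2029: 8 months at 2.5% → €523,000 × 2.5% × 8/12 = €8,716.6667
September 1 – October 31, 2029: 2 months at 2.55% → €523,000 × 2.55% × 2/12 = €2,222.7500
November 1 – December 31, 2029: 2 months at 3.45% → €523,000 × 3.45% × 2/12 = €3,007.2500
Total = €13,946.6667

€13,946.67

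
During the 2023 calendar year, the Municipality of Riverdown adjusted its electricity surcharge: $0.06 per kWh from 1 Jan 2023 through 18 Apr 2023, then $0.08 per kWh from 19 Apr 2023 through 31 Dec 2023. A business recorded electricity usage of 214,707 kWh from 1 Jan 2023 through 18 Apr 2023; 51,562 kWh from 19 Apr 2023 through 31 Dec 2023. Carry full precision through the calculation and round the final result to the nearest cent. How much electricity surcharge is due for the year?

1 Jan – 18 Apr 2023: 214,707 kWh at $0.06/kWh → $12882.42
19 Apr – 31 Dec 2023: 51,562 kWh at $0.08/kWh → $4124.96

$17007.38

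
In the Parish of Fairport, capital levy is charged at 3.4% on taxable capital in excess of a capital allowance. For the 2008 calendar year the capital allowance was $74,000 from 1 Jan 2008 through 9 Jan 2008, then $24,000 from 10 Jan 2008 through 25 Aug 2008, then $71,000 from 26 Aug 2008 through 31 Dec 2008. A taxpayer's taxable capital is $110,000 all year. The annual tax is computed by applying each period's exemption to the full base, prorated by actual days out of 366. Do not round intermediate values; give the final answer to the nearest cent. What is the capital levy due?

1 Jan – 9 Jan 2008: 9 days, exemption $74,000 → ($110,000 − $74,000) × 3.4% × 9/366 = $30.0984
10 Jan – 25 Aug 2008: 229 days, exemption $24,000 → ($110,000 − $24,000) × 3.4% × 229/366 = $1,829.4973
26 Aug – 31 Dec 2008: 128 days, exemption $71,000 → ($110,000 − $71,000) × 3.4% × 128/366 = $463.7377
Total = $2,323.3333

$2,323.33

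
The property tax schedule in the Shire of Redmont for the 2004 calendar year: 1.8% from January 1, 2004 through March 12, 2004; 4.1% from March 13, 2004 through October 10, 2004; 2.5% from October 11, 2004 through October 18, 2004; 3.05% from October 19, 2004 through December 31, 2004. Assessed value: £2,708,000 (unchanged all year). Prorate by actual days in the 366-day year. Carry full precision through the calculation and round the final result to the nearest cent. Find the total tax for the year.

£92,079.40

January 1 – March 12, 2004: 72 days at 1.8% → £2,708,000 × 1.8% × 72/366 = £9,588.9836
March 13 – October 10, 2004: 212 days at 4.1% → £2,708,000 × 4.1% × 212/366 = £64,311.3005
October 11 – October 18, 2004: 8 days at 2.5% → £2,708,000 × 2.5% × 8/366 = £1,479.7814
October 19 – December 31, 2004: 74 days at 3.05% → £2,708,000 × 3.05% × 74/366 = £16,699.3333
Total = £92,079.3989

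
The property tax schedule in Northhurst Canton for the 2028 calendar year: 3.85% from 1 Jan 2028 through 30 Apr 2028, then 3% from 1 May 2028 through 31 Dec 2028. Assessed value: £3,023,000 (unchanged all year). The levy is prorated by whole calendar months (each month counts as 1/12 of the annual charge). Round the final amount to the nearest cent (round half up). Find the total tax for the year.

1 Jan – 30 Apr 2028: 4 months at 3.85% → £3,023,000 × 3.85% × 4/12 = £38,795.1667
1 May – 31 Dec 2028: 8 months at 3% → £3,023,000 × 3% × 8/12 = £60,460.0000
Total = £99,255.1667

£99,255.17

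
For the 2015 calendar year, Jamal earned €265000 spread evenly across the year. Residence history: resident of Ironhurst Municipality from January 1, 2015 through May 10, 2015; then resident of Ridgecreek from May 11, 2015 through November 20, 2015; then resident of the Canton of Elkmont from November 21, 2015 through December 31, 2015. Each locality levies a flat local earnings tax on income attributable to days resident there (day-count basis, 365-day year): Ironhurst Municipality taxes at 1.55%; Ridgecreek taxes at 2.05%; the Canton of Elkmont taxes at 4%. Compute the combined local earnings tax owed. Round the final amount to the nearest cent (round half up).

€5541.04

Ironhurst Municipality, January 1 – May 10, 2015: 130 days → €265000 × 1.55% × 130/365 = €1462.9452
Ridgecreek, May 11 – November 20, 2015: 194 days → €265000 × 2.05% × 194/365 = €2887.4110
The Canton of Elkmont, November 21 – December 31, 2015: 41 days → €265000 × 4% × 41/365 = €1190.6849
Total = €5541.0411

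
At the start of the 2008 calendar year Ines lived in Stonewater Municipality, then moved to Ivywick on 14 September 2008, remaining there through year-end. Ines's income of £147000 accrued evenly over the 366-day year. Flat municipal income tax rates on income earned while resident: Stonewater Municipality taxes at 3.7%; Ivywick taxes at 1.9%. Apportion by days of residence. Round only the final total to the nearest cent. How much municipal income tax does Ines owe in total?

Stonewater Municipality, 1 January – 13 September 2008: 257 days → £147000 × 3.7% × 257/366 = £3819.1885
Ivywick, 14 September – 31 December 2008: 109 days → £147000 × 1.9% × 109/366 = £831.7951
Total = £4650.9836

£4650.98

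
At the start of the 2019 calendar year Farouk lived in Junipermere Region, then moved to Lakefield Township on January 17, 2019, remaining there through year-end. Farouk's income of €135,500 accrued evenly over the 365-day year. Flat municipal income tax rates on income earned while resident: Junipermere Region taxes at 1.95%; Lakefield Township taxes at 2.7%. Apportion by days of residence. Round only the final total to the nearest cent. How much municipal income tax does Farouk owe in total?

Junipermere Region, January 1 – January 16, 2019: 16 days → €135,500 × 1.95% × 16/365 = €115.8247
Lakefield Township, January 17 – December 31, 2019: 349 days → €135,500 × 2.7% × 349/365 = €3,498.1274
Total = €3,613.9521

€3,613.95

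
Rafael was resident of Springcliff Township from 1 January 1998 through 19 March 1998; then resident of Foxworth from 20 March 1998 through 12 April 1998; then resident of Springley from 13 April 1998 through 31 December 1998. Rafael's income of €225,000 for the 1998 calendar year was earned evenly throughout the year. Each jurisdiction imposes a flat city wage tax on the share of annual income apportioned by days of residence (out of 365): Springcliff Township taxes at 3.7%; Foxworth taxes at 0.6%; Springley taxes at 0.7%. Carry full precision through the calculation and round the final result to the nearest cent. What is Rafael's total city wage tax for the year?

Springcliff Township, 1 January – 19 March 1998: 78 days → €225,000 × 3.7% × 78/365 = €1,779.0411
Foxworth, 20 March – 12 April 1998: 24 days → €225,000 × 0.6% × 24/365 = €88.7671
Springley, 13 April – 31 December 1998: 263 days → €225,000 × 0.7% × 263/365 = €1,134.8630
Total = €3,002.6712

€3,002.67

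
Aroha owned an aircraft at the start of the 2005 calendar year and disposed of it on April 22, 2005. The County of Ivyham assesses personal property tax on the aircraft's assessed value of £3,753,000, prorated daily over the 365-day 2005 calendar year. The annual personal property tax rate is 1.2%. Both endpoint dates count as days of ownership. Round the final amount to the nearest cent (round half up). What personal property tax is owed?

£13,819.27

Days held (January 1 – April 22, 2005): 112 out of 365
Tax = £3,753,000 × 1.2% × 112/365 = £13,819.2658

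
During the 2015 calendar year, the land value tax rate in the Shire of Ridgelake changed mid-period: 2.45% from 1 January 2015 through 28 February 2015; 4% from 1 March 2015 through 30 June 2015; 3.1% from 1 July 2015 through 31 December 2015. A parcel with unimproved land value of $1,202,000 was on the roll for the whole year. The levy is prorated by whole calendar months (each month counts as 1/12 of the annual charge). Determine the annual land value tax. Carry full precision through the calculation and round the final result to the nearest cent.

$39,565.83

1 January – 28 February 2015: 2 months at 2.45% → $1,202,000 × 2.45% × 2/12 = $4,908.1667
1 March – 30 June 2015: 4 months at 4% → $1,202,000 × 4% × 4/12 = $16,026.6667
1 July – 31 December 2015: 6 months at 3.1% → $1,202,000 × 3.1% × 6/12 = $18,631.0000
Total = $39,565.8333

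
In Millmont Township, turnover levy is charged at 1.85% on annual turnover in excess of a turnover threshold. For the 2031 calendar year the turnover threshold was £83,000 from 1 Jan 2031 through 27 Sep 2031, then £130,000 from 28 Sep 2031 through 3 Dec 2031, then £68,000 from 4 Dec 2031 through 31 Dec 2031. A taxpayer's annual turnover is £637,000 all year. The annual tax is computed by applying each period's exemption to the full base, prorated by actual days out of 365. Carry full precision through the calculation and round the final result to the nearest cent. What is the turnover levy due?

1 Jan – 27 Sep 2031: 270 days, exemption £83,000 → (£637,000 − £83,000) × 1.85% × 270/365 = £7,581.4521
28 Sep – 3 Dec 2031: 67 days, exemption £130,000 → (£637,000 − £130,000) × 1.85% × 67/365 = £1,721.7164
4 Dec – 31 Dec 2031: 28 days, exemption £68,000 → (£637,000 − £68,000) × 1.85% × 28/365 = £807.5123
Total = £10,110.6808

£10,110.68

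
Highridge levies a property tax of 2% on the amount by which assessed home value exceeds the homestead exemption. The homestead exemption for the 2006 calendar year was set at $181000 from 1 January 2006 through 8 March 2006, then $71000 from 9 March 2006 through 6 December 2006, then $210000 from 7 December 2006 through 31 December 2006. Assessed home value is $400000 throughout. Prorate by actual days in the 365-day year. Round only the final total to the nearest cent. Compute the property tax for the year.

1 January – 8 March 2006: 67 days, exemption $181000 → ($400000 − $181000) × 2% × 67/365 = $804.0000
9 March – 6 December 2006: 273 days, exemption $71000 → ($400000 − $71000) × 2% × 273/365 = $4921.4795
7 December – 31 December 2006: 25 days, exemption $210000 → ($400000 − $210000) × 2% × 25/365 = $260.2740
Total = $5985.7534

$5985.75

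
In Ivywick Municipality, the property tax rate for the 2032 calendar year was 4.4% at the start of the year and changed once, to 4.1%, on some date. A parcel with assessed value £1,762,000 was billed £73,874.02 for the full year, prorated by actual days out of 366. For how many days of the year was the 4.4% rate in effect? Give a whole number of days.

Let d = days at the first rate; then 366 − d days at the second rate.
£1,762,000 × [4.4%·d + 4.1%·(366−d)] / 366 = £73,874.02
Solving gives d = 113, so the new rate took effect on 23 Apr 2032.

113 days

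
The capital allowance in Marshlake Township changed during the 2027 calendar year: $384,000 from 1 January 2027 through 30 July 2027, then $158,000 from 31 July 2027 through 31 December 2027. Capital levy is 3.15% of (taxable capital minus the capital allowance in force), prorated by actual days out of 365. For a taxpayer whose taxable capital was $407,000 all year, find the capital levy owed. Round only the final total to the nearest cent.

$3,728.13

1 January – 30 July 2027: 211 days, exemption $384,000 → ($407,000 − $384,000) × 3.15% × 211/365 = $418.8205
31 July – 31 December 2027: 154 days, exemption $158,000 → ($407,000 − $158,000) × 3.15% × 154/365 = $3,309.3123
Total = $3,728.1329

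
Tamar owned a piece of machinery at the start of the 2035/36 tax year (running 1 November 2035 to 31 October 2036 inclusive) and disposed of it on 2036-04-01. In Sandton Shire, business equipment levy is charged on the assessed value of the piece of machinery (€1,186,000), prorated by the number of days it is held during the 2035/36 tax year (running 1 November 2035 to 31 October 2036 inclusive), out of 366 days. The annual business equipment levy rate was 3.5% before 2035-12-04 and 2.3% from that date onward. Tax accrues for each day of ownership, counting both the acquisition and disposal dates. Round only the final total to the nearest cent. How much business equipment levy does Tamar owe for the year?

€12,686.31

2035-11-01 to 2035-12-03: 33 days at 3.5% → €1,186,000 × 3.5% × 33/366 = €3,742.7049
2035-12-04 to 2036-04-01: 120 days at 2.3% → €1,186,000 × 2.3% × 120/366 = €8,943.6066
Total = €12,686.3115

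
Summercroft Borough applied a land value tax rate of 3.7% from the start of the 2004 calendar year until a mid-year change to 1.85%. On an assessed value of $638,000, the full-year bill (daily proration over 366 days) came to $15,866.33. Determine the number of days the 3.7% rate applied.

Let d = days at the first rate; then 366 − d days at the second rate.
$638,000 × [3.7%·d + 1.85%·(366−d)] / 366 = $15,866.33
Solving gives d = 126, so the new rate took effect on 6 May 2004.

126 days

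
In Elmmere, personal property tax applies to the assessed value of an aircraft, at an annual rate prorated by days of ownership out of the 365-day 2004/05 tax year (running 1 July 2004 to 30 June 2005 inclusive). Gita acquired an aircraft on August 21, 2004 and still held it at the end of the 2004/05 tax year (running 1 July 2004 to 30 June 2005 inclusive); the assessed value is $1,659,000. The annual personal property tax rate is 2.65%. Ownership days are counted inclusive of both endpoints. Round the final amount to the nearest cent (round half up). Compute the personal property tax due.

Days held (August 21, 2004 – June 30, 2005): 314 out of 365
Tax = $1,659,000 × 2.65% × 314/365 = $37,820.6548

$37,820.65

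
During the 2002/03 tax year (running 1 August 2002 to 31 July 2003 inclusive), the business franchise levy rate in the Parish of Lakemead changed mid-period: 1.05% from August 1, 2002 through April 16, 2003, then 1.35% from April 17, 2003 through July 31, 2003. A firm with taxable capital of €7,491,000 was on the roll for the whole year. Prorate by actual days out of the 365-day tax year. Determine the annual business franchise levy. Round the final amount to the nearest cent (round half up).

August 1, 2002 – April 16, 2003: 259 days at 1.05% → €7,491,000 × 1.05% × 259/365 = €55,813.0808
April 17 – July 31, 2003: 106 days at 1.35% → €7,491,000 × 1.35% × 106/365 = €29,368.8247
Total = €85,181.9055

€85,181.91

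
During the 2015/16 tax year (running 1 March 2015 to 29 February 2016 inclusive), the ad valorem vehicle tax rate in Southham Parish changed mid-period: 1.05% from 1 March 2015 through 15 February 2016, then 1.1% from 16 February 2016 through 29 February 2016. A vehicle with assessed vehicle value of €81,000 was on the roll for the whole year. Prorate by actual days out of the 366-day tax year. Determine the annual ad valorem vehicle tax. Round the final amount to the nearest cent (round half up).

1 March 2015 – 15 February 2016: 352 days at 1.05% → €81,000 × 1.05% × 352/366 = €817.9672
16 February – 29 February 2016: 14 days at 1.1% → €81,000 × 1.1% × 14/366 = €34.0820
Total = €852.0492

€852.05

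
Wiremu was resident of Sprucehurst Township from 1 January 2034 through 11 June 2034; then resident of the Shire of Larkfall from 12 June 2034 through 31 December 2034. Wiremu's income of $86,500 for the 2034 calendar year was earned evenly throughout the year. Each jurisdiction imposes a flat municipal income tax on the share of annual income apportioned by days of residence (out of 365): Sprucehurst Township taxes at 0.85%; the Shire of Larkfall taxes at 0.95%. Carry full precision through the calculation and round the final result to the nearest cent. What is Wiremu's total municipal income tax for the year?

$783.36

Sprucehurst Township, 1 January – 11 June 2034: 162 days → $86,500 × 0.85% × 162/365 = $326.3301
The Shire of Larkfall, 12 June – 31 December 2034: 203 days → $86,500 × 0.95% × 203/365 = $457.0281
Total = $783.3582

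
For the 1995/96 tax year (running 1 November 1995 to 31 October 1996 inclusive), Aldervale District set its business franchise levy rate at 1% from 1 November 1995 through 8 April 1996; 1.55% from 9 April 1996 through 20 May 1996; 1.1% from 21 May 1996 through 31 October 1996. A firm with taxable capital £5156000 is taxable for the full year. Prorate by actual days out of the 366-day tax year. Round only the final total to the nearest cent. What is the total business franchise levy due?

1 November 1995 – 8 April 1996: 160 days at 1% → £5156000 × 1% × 160/366 = £22539.8907
9 April – 20 May 1996: 42 days at 1.55% → £5156000 × 1.55% × 42/366 = £9170.9180
21 May – 31 October 1996: 164 days at 1.1% → £5156000 × 1.1% × 164/366 = £25413.7268
Total = £57124.5355

£57124.54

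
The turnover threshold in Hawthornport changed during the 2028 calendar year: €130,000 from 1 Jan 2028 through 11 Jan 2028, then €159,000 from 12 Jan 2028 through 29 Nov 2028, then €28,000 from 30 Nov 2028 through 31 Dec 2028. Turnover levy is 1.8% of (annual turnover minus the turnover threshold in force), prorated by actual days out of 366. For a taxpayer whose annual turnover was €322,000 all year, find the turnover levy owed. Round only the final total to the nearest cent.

€3,155.85

1 Jan – 11 Jan 2028: 11 days, exemption €130,000 → (€322,000 − €130,000) × 1.8% × 11/366 = €103.8689
12 Jan – 29 Nov 2028: 323 days, exemption €159,000 → (€322,000 − €159,000) × 1.8% × 323/366 = €2,589.2951
30 Nov – 31 Dec 2028: 32 days, exemption €28,000 → (€322,000 − €28,000) × 1.8% × 32/366 = €462.6885
Total = €3,155.8525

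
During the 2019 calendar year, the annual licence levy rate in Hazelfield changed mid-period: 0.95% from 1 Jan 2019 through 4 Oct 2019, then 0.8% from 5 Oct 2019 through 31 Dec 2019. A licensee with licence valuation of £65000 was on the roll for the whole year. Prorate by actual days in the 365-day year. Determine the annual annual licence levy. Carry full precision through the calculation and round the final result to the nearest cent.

£593.99

1 Jan – 4 Oct 2019: 277 days at 0.95% → £65000 × 0.95% × 277/365 = £468.6233
5 Oct – 31 Dec 2019: 88 days at 0.8% → £65000 × 0.8% × 88/365 = £125.3699
Total = £593.9932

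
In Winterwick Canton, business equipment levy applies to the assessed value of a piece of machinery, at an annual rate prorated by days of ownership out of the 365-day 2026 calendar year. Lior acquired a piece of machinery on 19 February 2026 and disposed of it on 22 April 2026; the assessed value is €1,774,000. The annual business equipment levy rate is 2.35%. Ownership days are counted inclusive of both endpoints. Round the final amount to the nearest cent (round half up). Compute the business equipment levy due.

Days held (19 February – 22 April 2026): 63 out of 365
Tax = €1,774,000 × 2.35% × 63/365 = €7,195.6356

€7,195.64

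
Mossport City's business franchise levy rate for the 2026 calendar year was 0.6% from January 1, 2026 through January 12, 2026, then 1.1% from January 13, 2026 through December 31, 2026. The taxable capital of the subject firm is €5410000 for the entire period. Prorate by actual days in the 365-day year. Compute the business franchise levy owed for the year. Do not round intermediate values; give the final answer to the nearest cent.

€58620.68

January 1 – January 12, 2026: 12 days at 0.6% → €5410000 × 0.6% × 12/365 = €1067.1781
January 13 – December 31, 2026: 353 days at 1.1% → €5410000 × 1.1% × 353/365 = €57553.5068
Total = €58620.6849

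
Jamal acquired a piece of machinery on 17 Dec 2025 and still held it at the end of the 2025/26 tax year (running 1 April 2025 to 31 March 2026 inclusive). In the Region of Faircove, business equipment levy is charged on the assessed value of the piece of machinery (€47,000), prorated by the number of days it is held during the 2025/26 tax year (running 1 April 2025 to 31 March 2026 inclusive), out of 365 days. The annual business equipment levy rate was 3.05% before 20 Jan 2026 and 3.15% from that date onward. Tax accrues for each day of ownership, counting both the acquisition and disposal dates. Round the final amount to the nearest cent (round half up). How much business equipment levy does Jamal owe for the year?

€421.52

17 Dec 2025 – 19 Jan 2026: 34 days at 3.05% → €47,000 × 3.05% × 34/365 = €133.5315
20 Jan – 31 Mar 2026: 71 days at 3.15% → €47,000 × 3.15% × 71/365 = €287.9877
Total = €421.5192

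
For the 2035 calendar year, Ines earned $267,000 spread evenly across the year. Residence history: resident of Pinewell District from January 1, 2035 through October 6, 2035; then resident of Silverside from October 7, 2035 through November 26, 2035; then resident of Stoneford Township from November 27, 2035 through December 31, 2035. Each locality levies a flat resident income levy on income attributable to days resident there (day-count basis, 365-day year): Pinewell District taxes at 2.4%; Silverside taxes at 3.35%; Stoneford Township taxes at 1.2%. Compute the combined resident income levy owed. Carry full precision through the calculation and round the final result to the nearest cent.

$6,455.18

Pinewell District, January 1 – October 6, 2035: 279 days → $267,000 × 2.4% × 279/365 = $4,898.1699
Silverside, October 7 – November 26, 2035: 51 days → $267,000 × 3.35% × 51/365 = $1,249.7795
Stoneford Township, November 27 – December 31, 2035: 35 days → $267,000 × 1.2% × 35/365 = $307.2329
Total = $6,455.1822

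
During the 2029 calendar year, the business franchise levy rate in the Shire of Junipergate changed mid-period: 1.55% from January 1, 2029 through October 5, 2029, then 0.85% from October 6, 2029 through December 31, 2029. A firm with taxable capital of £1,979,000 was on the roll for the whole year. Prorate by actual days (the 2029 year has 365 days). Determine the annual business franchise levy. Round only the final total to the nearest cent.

£27,372.55

January 1 – October 5, 2029: 278 days at 1.55% → £1,979,000 × 1.55% × 278/365 = £23,363.0438
October 6 – December 31, 2029: 87 days at 0.85% → £1,979,000 × 0.85% × 87/365 = £4,009.5082
Total = £27,372.5521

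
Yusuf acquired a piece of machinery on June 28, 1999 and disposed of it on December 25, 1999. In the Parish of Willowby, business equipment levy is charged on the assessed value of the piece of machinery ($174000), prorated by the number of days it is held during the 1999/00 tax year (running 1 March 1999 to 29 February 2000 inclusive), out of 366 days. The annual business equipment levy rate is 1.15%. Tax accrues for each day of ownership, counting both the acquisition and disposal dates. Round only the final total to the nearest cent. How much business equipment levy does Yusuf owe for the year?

Days held (June 28 – December 25, 1999): 181 out of 366
Tax = $174000 × 1.15% × 181/366 = $989.5656

$989.57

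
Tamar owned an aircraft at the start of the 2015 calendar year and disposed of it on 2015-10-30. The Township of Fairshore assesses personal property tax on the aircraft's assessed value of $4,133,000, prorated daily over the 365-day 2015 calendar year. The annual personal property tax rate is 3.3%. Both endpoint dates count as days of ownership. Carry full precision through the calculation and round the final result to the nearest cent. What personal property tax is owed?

$113,221.55

Days held (2015-01-01 to 2015-10-30): 303 out of 365
Tax = $4,133,000 × 3.3% × 303/365 = $113,221.5534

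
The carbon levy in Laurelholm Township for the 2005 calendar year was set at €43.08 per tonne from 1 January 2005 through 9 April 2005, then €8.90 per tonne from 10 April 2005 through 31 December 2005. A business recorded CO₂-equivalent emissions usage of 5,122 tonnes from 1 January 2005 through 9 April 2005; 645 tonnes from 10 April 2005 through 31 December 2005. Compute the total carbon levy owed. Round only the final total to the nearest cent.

1 January – 9 April 2005: 5,122 tonnes at €43.08/tonne → €220,655.76
10 April – 31 December 2005: 645 tonnes at €8.90/tonne → €5,740.50

€226,396.26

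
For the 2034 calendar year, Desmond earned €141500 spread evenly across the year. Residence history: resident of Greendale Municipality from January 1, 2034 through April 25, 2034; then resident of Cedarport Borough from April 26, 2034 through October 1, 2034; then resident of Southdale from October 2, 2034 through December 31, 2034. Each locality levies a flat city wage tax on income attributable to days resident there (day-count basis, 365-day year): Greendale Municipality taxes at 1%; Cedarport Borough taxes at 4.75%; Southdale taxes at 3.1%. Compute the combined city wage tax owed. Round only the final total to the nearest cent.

€4467.33

Greendale Municipality, January 1 – April 25, 2034: 115 days → €141500 × 1% × 115/365 = €445.8219
Cedarport Borough, April 26 – October 1, 2034: 159 days → €141500 × 4.75% × 159/365 = €2927.8870
Southdale, October 2 – December 31, 2034: 91 days → €141500 × 3.1% × 91/365 = €1093.6205
Total = €4467.3295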